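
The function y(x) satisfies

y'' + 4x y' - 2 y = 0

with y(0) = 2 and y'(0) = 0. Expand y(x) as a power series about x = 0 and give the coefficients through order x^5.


Ansatz: y(x) = sum_{n>=0} a_n x^n, so y'(x) = sum_{n>=1} n a_n x^(n-1) and y''(x) = sum_{n>=2} n(n-1) a_n x^(n-2).
Substitute into P(x) y'' + Q(x) y' + R(x) y = 0 with P(x) = 1, Q(x) = 4x, R(x) = -2, and match powers of x.
Initial conditions: a_0 = 2, a_1 = 0.
Setting the coefficient of each power of x to zero and solving order by order (substituting the coefficients already found):
  x^0: 2 a_2 - 2 a_0 = 0  ->  2 a_2 = 2 a_0 = 4  ->  a_2 = 2
  x^1: 6 a_3 + 2 a_1 = 0  ->  6 a_3 = -2 a_1 = 0  ->  a_3 = 0
  x^2: 12 a_4 + 6 a_2 = 0  ->  12 a_4 = -6 a_2 = -12  ->  a_4 = -1
  x^3: 20 a_5 + 10 a_3 = 0  ->  20 a_5 = -10 a_3 = 0  ->  a_5 = 0
Truncated series: y(x) = 2 + 2 x^2 - x^4 + O(x^6).

a_0 = 2; a_1 = 0; a_2 = 2; a_3 = 0; a_4 = -1; a_5 = 0


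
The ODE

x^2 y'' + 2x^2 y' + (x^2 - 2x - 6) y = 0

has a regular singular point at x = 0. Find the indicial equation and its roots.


Divide by x^2 to reach normal form y'' + P_1(x) y' + P_2(x) y = 0 with P_1(x) = 2 and P_2(x) = 1 - 2/x - 6/x^2.
x = 0 is a singular point because the y-coefficient 1 - 2/x - 6/x^2 has a pole at x = 0.
It is a regular singular point because x P_1(x) = p(x) = 2x and x^2 P_2(x) = q(x) = x^2 - 2x - 6 are polynomials, hence analytic at x = 0.
p(0) = 0,  q(0) = -6.
Indicial equation: r(r-1) + p(0) r + q(0) = 0, i.e. r^2 + (p(0) - 1) r + q(0) = 0, i.e. r^2 - 1 r - 6 = 0.
Discriminant: (-1)^2 - 4(-6) = 25, so r = (1 ± 5)/2.
Solving: r_1 = 3, r_2 = -2.

indicial: r^2 - 1 r - 6 = 0; roots r_1 = 3, r_2 = -2


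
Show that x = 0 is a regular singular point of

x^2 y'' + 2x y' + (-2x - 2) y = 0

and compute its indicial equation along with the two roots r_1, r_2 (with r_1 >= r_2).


Divide by x^2 to reach normal form y'' + P_1(x) y' + P_2(x) y = 0 with P_1(x) = 2/x and P_2(x) = -2/x - 2/x^2.
x = 0 is a singular point because the y'-coefficient 2/x has a pole at x = 0 and the y-coefficient -2/x - 2/x^2 has a pole at x = 0.
It is a regular singular point because x P_1(x) = p(x) = 2 and x^2 P_2(x) = q(x) = -2x - 2 are polynomials, hence analytic at x = 0.
p(0) = 2,  q(0) = -2.
Indicial equation: r(r-1) + p(0) r + q(0) = 0, i.e. r^2 + (p(0) - 1) r + q(0) = 0, i.e. r^2 + 1 r - 2 = 0.
Discriminant: (1)^2 - 4(-2) = 9, so r = (-1 ± 3)/2.
Solving: r_1 = 1, r_2 = -2.

indicial: r^2 + 1 r - 2 = 0; roots r_1 = 1, r_2 = -2


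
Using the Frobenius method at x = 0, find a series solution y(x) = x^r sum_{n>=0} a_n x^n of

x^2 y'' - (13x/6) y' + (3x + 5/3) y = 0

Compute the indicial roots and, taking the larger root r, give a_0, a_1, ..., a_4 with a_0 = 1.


Write in Frobenius form y'' + (p(x)/x) y' + (q(x)/x^2) y = 0:
  p(x) = -13/6,  q(x) = 3x + 5/3.
Indicial equation: r(r-1) + (-13/6) r + (5/3) = 0 -> roots r_1 = 5/2, r_2 = 2/3.
Take r = r_1 = 5/2. Let y(x) = x^r sum_{n>=0} a_n x^n with a_0 = 1.
Substitute y = x^r sum a_n x^n and match x^{r+n}. The recurrence is
  D(n) a_n + 3 a_{n-1} = 0,  where D(n) = (r+n)(r+n-1) + (-13/6)(r+n) + (5/3).
  a_n = -3 / D(n) * a_{n-1}.
Since the indicial polynomial factors as (r - r_1)(r - r_2), D(n) = (r_1 + n - r_1)(r_1 + n - r_2) = n(n + 11/6).
Evaluating step by step (a_0 = 1):
  n = 1: D(1) = 1(1 + 11/6) = 17/6; numerator = -3(1) = -3; a_1 = (-3)/(17/6) = -18/17
  n = 2: D(2) = 2(2 + 11/6) = 23/3; numerator = -3(-18/17) = 54/17; a_2 = (54/17)/(23/3) = 162/391
  n = 3: D(3) = 3(3 + 11/6) = 29/2; numerator = -3(162/391) = -486/391; a_3 = (-486/391)/(29/2) = -972/11339
  n = 4: D(4) = 4(4 + 11/6) = 70/3; numerator = -3(-972/11339) = 2916/11339; a_4 = (2916/11339)/(70/3) = 4374/396865

r = 5/2; a_0 = 1; a_1 = -18/17; a_2 = 162/391; a_3 = -972/11339; a_4 = 4374/396865


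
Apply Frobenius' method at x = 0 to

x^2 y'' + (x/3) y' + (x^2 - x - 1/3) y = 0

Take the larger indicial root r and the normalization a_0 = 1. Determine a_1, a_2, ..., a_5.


Write in Frobenius form y'' + (p(x)/x) y' + (q(x)/x^2) y = 0:
  p(x) = 1/3,  q(x) = x^2 - x - 1/3.
Indicial equation: r(r-1) + (1/3) r + (-1/3) = 0 -> roots r_1 = 1, r_2 = -1/3.
Take r = r_1 = 1. Let y(x) = x^r sum_{n>=0} a_n x^n with a_0 = 1.
Substitute y = x^r sum a_n x^n and match x^{r+n}. The recurrence is
  D(n) a_n - 1 a_{n-1} + 1 a_{n-2} = 0,  where D(n) = (r+n)(r+n-1) + (1/3)(r+n) + (-1/3).
  a_n = [1 a_{n-1} - 1 a_{n-2}] / D(n).
Since the indicial polynomial factors as (r - r_1)(r - r_2), D(n) = (r_1 + n - r_1)(r_1 + n - r_2) = n(n + 4/3).
Evaluating step by step (a_0 = 1):
  n = 1: D(1) = 1(1 + 4/3) = 7/3; numerator = 1(1) = 1; a_1 = (1)/(7/3) = 3/7
  n = 2: D(2) = 2(2 + 4/3) = 20/3; numerator = 1(3/7) - 1(1) = -4/7; a_2 = (-4/7)/(20/3) = -3/35
  n = 3: D(3) = 3(3 + 4/3) = 13; numerator = 1(-3/35) - 1(3/7) = -18/35; a_3 = (-18/35)/(13) = -18/455
  n = 4: D(4) = 4(4 + 4/3) = 64/3; numerator = 1(-18/455) - 1(-3/35) = 3/65; a_4 = (3/65)/(64/3) = 9/4160
  n = 5: D(5) = 5(5 + 4/3) = 95/3; numerator = 1(9/4160) - 1(-18/455) = 243/5824; a_5 = (243/5824)/(95/3) = 729/553280

r = 1; a_0 = 1; a_1 = 3/7; a_2 = -3/35; a_3 = -18/455; a_4 = 9/4160; a_5 = 729/553280


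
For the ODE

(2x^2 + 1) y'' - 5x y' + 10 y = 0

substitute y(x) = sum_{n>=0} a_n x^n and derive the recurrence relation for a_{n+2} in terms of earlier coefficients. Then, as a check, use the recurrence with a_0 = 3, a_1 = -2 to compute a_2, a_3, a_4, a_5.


Substitute y = sum_n a_n x^n.
(1 + 2 x^2) y'' contributes (n+2)(n+1) a_{n+2} + 2 n(n-1) a_n at x^n.
-5 x y'(x) contributes -5 n a_n at x^n.
10 y(x) contributes 10 a_n at x^n.
Matching x^n: (n+2)(n+1) a_{n+2} + (2 n(n-1) - 5 n + 10) a_n = 0.
Thus a_{n+2} = (-2 n(n-1) + 5 n - 10) / ((n+1)(n+2)) * a_n.

Check with a_0 = 3, a_1 = -2 (apply the recurrence for n = 0, 1, 2, 3): a_0 = 3, a_1 = -2, a_2 = -15, a_3 = 5/3, a_4 = 5, a_5 = -7/12.

a_(n+2) = (-2 n(n-1) + 5 n - 10) / ((n+1)(n+2)) * a_n; check: a_0 = 3, a_1 = -2, a_2 = -15, a_3 = 5/3, a_4 = 5, a_5 = -7/12


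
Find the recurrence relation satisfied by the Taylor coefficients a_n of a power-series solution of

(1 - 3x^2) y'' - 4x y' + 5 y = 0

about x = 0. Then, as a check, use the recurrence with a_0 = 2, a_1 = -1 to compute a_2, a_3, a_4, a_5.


Substitute y = sum_n a_n x^n.
(1 - 3 x^2) y'' contributes (n+2)(n+1) a_{n+2} - 3 n(n-1) a_n at x^n.
-4 x y'(x) contributes -4 n a_n at x^n.
5 y(x) contributes 5 a_n at x^n.
Matching x^n: (n+2)(n+1) a_{n+2} + (-3 n(n-1) - 4 n + 5) a_n = 0.
Thus a_{n+2} = (3 n(n-1) + 4 n - 5) / ((n+1)(n+2)) * a_n.

Check with a_0 = 2, a_1 = -1 (apply the recurrence for n = 0, 1, 2, 3): a_0 = 2, a_1 = -1, a_2 = -5, a_3 = 1/6, a_4 = -15/4, a_5 = 5/24.

a_(n+2) = (3 n(n-1) + 4 n - 5) / ((n+1)(n+2)) * a_n; check: a_0 = 2, a_1 = -1, a_2 = -5, a_3 = 1/6, a_4 = -15/4, a_5 = 5/24


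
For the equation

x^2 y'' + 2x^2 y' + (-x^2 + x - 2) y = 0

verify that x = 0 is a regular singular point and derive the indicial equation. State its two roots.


Divide by x^2 to reach normal form y'' + P_1(x) y' + P_2(x) y = 0 with P_1(x) = 2 and P_2(x) = -1 + 1/x - 2/x^2.
x = 0 is a singular point because the y-coefficient -1 + 1/x - 2/x^2 has a pole at x = 0.
It is a regular singular point because x P_1(x) = p(x) = 2x and x^2 P_2(x) = q(x) = -x^2 + x - 2 are polynomials, hence analytic at x = 0.
p(0) = 0,  q(0) = -2.
Indicial equation: r(r-1) + p(0) r + q(0) = 0, i.e. r^2 + (p(0) - 1) r + q(0) = 0, i.e. r^2 - 1 r - 2 = 0.
Discriminant: (-1)^2 - 4(-2) = 9, so r = (1 ± 3)/2.
Solving: r_1 = 2, r_2 = -1.

indicial: r^2 - 1 r - 2 = 0; roots r_1 = 2, r_2 = -1


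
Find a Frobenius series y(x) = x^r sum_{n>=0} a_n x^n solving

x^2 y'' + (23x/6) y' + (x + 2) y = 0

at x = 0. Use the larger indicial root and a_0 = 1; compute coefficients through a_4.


Write in Frobenius form y'' + (p(x)/x) y' + (q(x)/x^2) y = 0:
  p(x) = 23/6,  q(x) = x + 2.
Indicial equation: r(r-1) + (23/6) r + (2) = 0 -> roots r_1 = -4/3, r_2 = -3/2.
Take r = r_1 = -4/3. Let y(x) = x^r sum_{n>=0} a_n x^n with a_0 = 1.
Substitute y = x^r sum a_n x^n and match x^{r+n}. The recurrence is
  D(n) a_n + 1 a_{n-1} = 0,  where D(n) = (r+n)(r+n-1) + (23/6)(r+n) + (2).
  a_n = -1 / D(n) * a_{n-1}.
Since the indicial polynomial factors as (r - r_1)(r - r_2), D(n) = (r_1 + n - r_1)(r_1 + n - r_2) = n(n + 1/6).
Evaluating step by step (a_0 = 1):
  n = 1: D(1) = 1(1 + 1/6) = 7/6; numerator = -1(1) = -1; a_1 = (-1)/(7/6) = -6/7
  n = 2: D(2) = 2(2 + 1/6) = 13/3; numerator = -1(-6/7) = 6/7; a_2 = (6/7)/(13/3) = 18/91
  n = 3: D(3) = 3(3 + 1/6) = 19/2; numerator = -1(18/91) = -18/91; a_3 = (-18/91)/(19/2) = -36/1729
  n = 4: D(4) = 4(4 + 1/6) = 50/3; numerator = -1(-36/1729) = 36/1729; a_4 = (36/1729)/(50/3) = 54/43225

r = -4/3; a_0 = 1; a_1 = -6/7; a_2 = 18/91; a_3 = -36/1729; a_4 = 54/43225


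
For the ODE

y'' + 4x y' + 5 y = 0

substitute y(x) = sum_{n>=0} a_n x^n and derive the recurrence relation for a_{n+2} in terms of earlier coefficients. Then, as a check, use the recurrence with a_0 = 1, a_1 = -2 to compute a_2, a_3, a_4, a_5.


Substitute y = sum_n a_n x^n.
y''(x) has coefficient (n+2)(n+1) a_{n+2} at x^n;
4 x y'(x) has coefficient 4 n a_n at x^n (shift);
5 y(x) has coefficient 5 a_n at x^n.
Matching x^n: (n+2)(n+1) a_{n+2} + (4n + 5) a_n = 0.
Thus a_{n+2} = (-4n - 5) / ((n+1)(n+2)) * a_n.

Check with a_0 = 1, a_1 = -2 (apply the recurrence for n = 0, 1, 2, 3): a_0 = 1, a_1 = -2, a_2 = -5/2, a_3 = 3, a_4 = 65/24, a_5 = -51/20.

a_(n+2) = (-4n - 5) / ((n+1)(n+2)) * a_n; check: a_0 = 1, a_1 = -2, a_2 = -5/2, a_3 = 3, a_4 = 65/24, a_5 = -51/20


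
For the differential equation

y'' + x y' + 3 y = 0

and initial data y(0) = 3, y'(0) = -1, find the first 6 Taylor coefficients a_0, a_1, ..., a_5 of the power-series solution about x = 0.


Ansatz: y(x) = sum_{n>=0} a_n x^n, so y'(x) = sum_{n>=1} n a_n x^(n-1) and y''(x) = sum_{n>=2} n(n-1) a_n x^(n-2).
Substitute into P(x) y'' + Q(x) y' + R(x) y = 0 with P(x) = 1, Q(x) = x, R(x) = 3, and match powers of x.
Initial conditions: a_0 = 3, a_1 = -1.
Setting the coefficient of each power of x to zero and solving order by order (substituting the coefficients already found):
  x^0: 2 a_2 + 3 a_0 = 0  ->  2 a_2 = -3 a_0 = -9  ->  a_2 = -9/2
  x^1: 6 a_3 + 4 a_1 = 0  ->  6 a_3 = -4 a_1 = 4  ->  a_3 = 2/3
  x^2: 12 a_4 + 5 a_2 = 0  ->  12 a_4 = -5 a_2 = 45/2  ->  a_4 = 15/8
  x^3: 20 a_5 + 6 a_3 = 0  ->  20 a_5 = -6 a_3 = -4  ->  a_5 = -1/5
Truncated series: y(x) = 3 - x - (9/2) x^2 + (2/3) x^3 + (15/8) x^4 - (1/5) x^5 + O(x^6).

a_0 = 3; a_1 = -1; a_2 = -9/2; a_3 = 2/3; a_4 = 15/8; a_5 = -1/5


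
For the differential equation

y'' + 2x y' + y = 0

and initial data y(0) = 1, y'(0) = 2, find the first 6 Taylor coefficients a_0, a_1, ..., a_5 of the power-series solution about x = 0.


Ansatz: y(x) = sum_{n>=0} a_n x^n, so y'(x) = sum_{n>=1} n a_n x^(n-1) and y''(x) = sum_{n>=2} n(n-1) a_n x^(n-2).
Substitute into P(x) y'' + Q(x) y' + R(x) y = 0 with P(x) = 1, Q(x) = 2x, R(x) = 1, and match powers of x.
Initial conditions: a_0 = 1, a_1 = 2.
Setting the coefficient of each power of x to zero and solving order by order (substituting the coefficients already found):
  x^0: 2 a_2 + a_0 = 0  ->  2 a_2 = -a_0 = -1  ->  a_2 = -1/2
  x^1: 6 a_3 + 3 a_1 = 0  ->  6 a_3 = -3 a_1 = -6  ->  a_3 = -1
  x^2: 12 a_4 + 5 a_2 = 0  ->  12 a_4 = -5 a_2 = 5/2  ->  a_4 = 5/24
  x^3: 20 a_5 + 7 a_3 = 0  ->  20 a_5 = -7 a_3 = 7  ->  a_5 = 7/20
Truncated series: y(x) = 1 + 2 x - (1/2) x^2 - x^3 + (5/24) x^4 + (7/20) x^5 + O(x^6).

a_0 = 1; a_1 = 2; a_2 = -1/2; a_3 = -1; a_4 = 5/24; a_5 = 7/20


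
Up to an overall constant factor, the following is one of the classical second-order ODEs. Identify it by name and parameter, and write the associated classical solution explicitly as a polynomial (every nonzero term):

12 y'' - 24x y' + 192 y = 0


All three coefficients share the factor 12; dividing through by 12 gives  y'' - 2x y' + 16 y = 0.
This matches the Hermite equation y'' - 2x y' + 2n y = 0 with 2n = 16, so n = 8; the polynomial solution is H_8(x).
With y = sum_k a_k x^k, matching x^k gives (k+2)(k+1) a_{k+2} = 2(k - n) a_k = 2(k - 8) a_k. The right side vanishes at k = 8, so the series with the parity of 8 terminates at degree 8.
Standard normalization: leading coefficient of H_n is 2^n, so a_8 = 2^8 = 256. Work downward with a_k = (k+1)(k+2) a_{k+2} / (2(k - n)):
  a_6 = (7)(8)(256) / (2(6 - 8)) = 14336/(-4) = -3584
  a_4 = (5)(6)(-3584) / (2(4 - 8)) = -107520/(-8) = 13440
  a_2 = (3)(4)(13440) / (2(2 - 8)) = 161280/(-12) = -13440
  a_0 = (1)(2)(-13440) / (2(0 - 8)) = -26880/(-16) = 1680
Hence H_8(x) = 256 x^8 - 3584 x^6 + 13440 x^4 - 13440 x^2 + 1680.

H_8(x); series = 256 x^8 - 3584 x^6 + 13440 x^4 - 13440 x^2 + 1680


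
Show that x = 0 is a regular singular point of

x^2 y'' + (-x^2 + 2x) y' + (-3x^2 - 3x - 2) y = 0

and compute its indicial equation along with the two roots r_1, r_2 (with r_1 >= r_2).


Divide by x^2 to reach normal form y'' + P_1(x) y' + P_2(x) y = 0 with P_1(x) = -1 + 2/x and P_2(x) = -3 - 3/x - 2/x^2.
x = 0 is a singular point because the y'-coefficient -1 + 2/x has a pole at x = 0 and the y-coefficient -3 - 3/x - 2/x^2 has a pole at x = 0.
It is a regular singular point because x P_1(x) = p(x) = 2 - x and x^2 P_2(x) = q(x) = -3x^2 - 3x - 2 are polynomials, hence analytic at x = 0.
p(0) = 2,  q(0) = -2.
Indicial equation: r(r-1) + p(0) r + q(0) = 0, i.e. r^2 + (p(0) - 1) r + q(0) = 0, i.e. r^2 + 1 r - 2 = 0.
Discriminant: (1)^2 - 4(-2) = 9, so r = (-1 ± 3)/2.
Solving: r_1 = 1, r_2 = -2.

indicial: r^2 + 1 r - 2 = 0; roots r_1 = 1, r_2 = -2


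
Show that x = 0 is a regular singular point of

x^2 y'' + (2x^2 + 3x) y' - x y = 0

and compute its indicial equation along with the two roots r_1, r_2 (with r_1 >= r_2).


Divide by x^2 to reach normal form y'' + P_1(x) y' + P_2(x) y = 0 with P_1(x) = 2 + 3/x and P_2(x) = -1/x.
x = 0 is a singular point because the y'-coefficient 2 + 3/x has a pole at x = 0 and the y-coefficient -1/x has a pole at x = 0.
It is a regular singular point because x P_1(x) = p(x) = 2x + 3 and x^2 P_2(x) = q(x) = -x are polynomials, hence analytic at x = 0.
p(0) = 3,  q(0) = 0.
Indicial equation: r(r-1) + p(0) r + q(0) = 0, i.e. r^2 + (p(0) - 1) r + q(0) = 0, i.e. r^2 + 2 r = 0.
Discriminant: (2)^2 - 4(0) = 4, so r = (-2 ± 2)/2.
Solving: r_1 = 0, r_2 = -2.

indicial: r^2 + 2 r = 0; roots r_1 = 0, r_2 = -2


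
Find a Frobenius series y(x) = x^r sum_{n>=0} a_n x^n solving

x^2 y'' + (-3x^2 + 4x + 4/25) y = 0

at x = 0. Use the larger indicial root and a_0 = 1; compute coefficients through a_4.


Write in Frobenius form y'' + (p(x)/x) y' + (q(x)/x^2) y = 0:
  p(x) = 0,  q(x) = -3x^2 + 4x + 4/25.
Indicial equation: r(r-1) + (0) r + (4/25) = 0 -> roots r_1 = 4/5, r_2 = 1/5.
Take r = r_1 = 4/5. Let y(x) = x^r sum_{n>=0} a_n x^n with a_0 = 1.
Substitute y = x^r sum a_n x^n and match x^{r+n}. The recurrence is
  D(n) a_n + 4 a_{n-1} - 3 a_{n-2} = 0,  where D(n) = (r+n)(r+n-1) + (0)(r+n) + (4/25).
  a_n = [-4 a_{n-1} + 3 a_{n-2}] / D(n).
Since the indicial polynomial factors as (r - r_1)(r - r_2), D(n) = (r_1 + n - r_1)(r_1 + n - r_2) = n(n + 3/5).
Evaluating step by step (a_0 = 1):
  n = 1: D(1) = 1(1 + 3/5) = 8/5; numerator = -4(1) = -4; a_1 = (-4)/(8/5) = -5/2
  n = 2: D(2) = 2(2 + 3/5) = 26/5; numerator = -4(-5/2) + 3(1) = 13; a_2 = (13)/(26/5) = 5/2
  n = 3: D(3) = 3(3 + 3/5) = 54/5; numerator = -4(5/2) + 3(-5/2) = -35/2; a_3 = (-35/2)/(54/5) = -175/108
  n = 4: D(4) = 4(4 + 3/5) = 92/5; numerator = -4(-175/108) + 3(5/2) = 755/54; a_4 = (755/54)/(92/5) = 3775/4968

r = 4/5; a_0 = 1; a_1 = -5/2; a_2 = 5/2; a_3 = -175/108; a_4 = 3775/4968


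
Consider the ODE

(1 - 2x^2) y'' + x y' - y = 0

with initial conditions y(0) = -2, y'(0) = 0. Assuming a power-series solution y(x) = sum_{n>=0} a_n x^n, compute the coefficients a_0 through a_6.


Ansatz: y(x) = sum_{n>=0} a_n x^n, so y'(x) = sum_{n>=1} n a_n x^(n-1) and y''(x) = sum_{n>=2} n(n-1) a_n x^(n-2).
Substitute into P(x) y'' + Q(x) y' + R(x) y = 0 with P(x) = 1 - 2x^2, Q(x) = x, R(x) = -1, and match powers of x.
Initial conditions: a_0 = -2, a_1 = 0.
Setting the coefficient of each power of x to zero and solving order by order (substituting the coefficients already found):
  x^0: 2 a_2 - a_0 = 0  ->  2 a_2 = a_0 = -2  ->  a_2 = -1
  x^1: 6 a_3 = 0  ->  a_3 = 0
  x^2: 12 a_4 - 3 a_2 = 0  ->  12 a_4 = 3 a_2 = -3  ->  a_4 = -1/4
  x^3: 20 a_5 - 10 a_3 = 0  ->  20 a_5 = 10 a_3 = 0  ->  a_5 = 0
  x^4: 30 a_6 - 21 a_4 = 0  ->  30 a_6 = 21 a_4 = -21/4  ->  a_6 = -7/40
Truncated series: y(x) = -2 - x^2 - (1/4) x^4 - (7/40) x^6 + O(x^7).

a_0 = -2; a_1 = 0; a_2 = -1; a_3 = 0; a_4 = -1/4; a_5 = 0; a_6 = -7/40


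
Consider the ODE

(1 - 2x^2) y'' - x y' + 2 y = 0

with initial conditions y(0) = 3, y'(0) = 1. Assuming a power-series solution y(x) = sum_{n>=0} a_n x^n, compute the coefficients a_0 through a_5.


Ansatz: y(x) = sum_{n>=0} a_n x^n, so y'(x) = sum_{n>=1} n a_n x^(n-1) and y''(x) = sum_{n>=2} n(n-1) a_n x^(n-2).
Substitute into P(x) y'' + Q(x) y' + R(x) y = 0 with P(x) = 1 - 2x^2, Q(x) = -x, R(x) = 2, and match powers of x.
Initial conditions: a_0 = 3, a_1 = 1.
Setting the coefficient of each power of x to zero and solving order by order (substituting the coefficients already found):
  x^0: 2 a_2 + 2 a_0 = 0  ->  2 a_2 = -2 a_0 = -6  ->  a_2 = -3
  x^1: 6 a_3 + a_1 = 0  ->  6 a_3 = -a_1 = -1  ->  a_3 = -1/6
  x^2: 12 a_4 - 4 a_2 = 0  ->  12 a_4 = 4 a_2 = -12  ->  a_4 = -1
  x^3: 20 a_5 - 13 a_3 = 0  ->  20 a_5 = 13 a_3 = -13/6  ->  a_5 = -13/120
Truncated series: y(x) = 3 + x - 3 x^2 - (1/6) x^3 - x^4 - (13/120) x^5 + O(x^6).

a_0 = 3; a_1 = 1; a_2 = -3; a_3 = -1/6; a_4 = -1; a_5 = -13/120


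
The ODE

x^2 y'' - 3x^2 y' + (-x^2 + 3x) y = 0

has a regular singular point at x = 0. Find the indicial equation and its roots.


Divide by x^2 to reach normal form y'' + P_1(x) y' + P_2(x) y = 0 with P_1(x) = -3 and P_2(x) = -1 + 3/x.
x = 0 is a singular point because the y-coefficient -1 + 3/x has a pole at x = 0.
It is a regular singular point because x P_1(x) = p(x) = -3x and x^2 P_2(x) = q(x) = -x^2 + 3x are polynomials, hence analytic at x = 0.
p(0) = 0,  q(0) = 0.
Indicial equation: r(r-1) + p(0) r + q(0) = 0, i.e. r^2 + (p(0) - 1) r + q(0) = 0, i.e. r^2 - 1 r = 0.
Discriminant: (-1)^2 - 4(0) = 1, so r = (1 ± 1)/2.
Solving: r_1 = 1, r_2 = 0.

indicial: r^2 - 1 r = 0; roots r_1 = 1, r_2 = 0


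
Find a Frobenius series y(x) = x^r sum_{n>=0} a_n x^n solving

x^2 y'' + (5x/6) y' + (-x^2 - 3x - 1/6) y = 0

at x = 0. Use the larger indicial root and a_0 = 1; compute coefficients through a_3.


Write in Frobenius form y'' + (p(x)/x) y' + (q(x)/x^2) y = 0:
  p(x) = 5/6,  q(x) = -x^2 - 3x - 1/6.
Indicial equation: r(r-1) + (5/6) r + (-1/6) = 0 -> roots r_1 = 1/2, r_2 = -1/3.
Take r = r_1 = 1/2. Let y(x) = x^r sum_{n>=0} a_n x^n with a_0 = 1.
Substitute y = x^r sum a_n x^n and match x^{r+n}. The recurrence is
  D(n) a_n - 3 a_{n-1} - 1 a_{n-2} = 0,  where D(n) = (r+n)(r+n-1) + (5/6)(r+n) + (-1/6).
  a_n = [3 a_{n-1} + 1 a_{n-2}] / D(n).
Since the indicial polynomial factors as (r - r_1)(r - r_2), D(n) = (r_1 + n - r_1)(r_1 + n - r_2) = n(n + 5/6).
Evaluating step by step (a_0 = 1):
  n = 1: D(1) = 1(1 + 5/6) = 11/6; numerator = 3(1) = 3; a_1 = (3)/(11/6) = 18/11
  n = 2: D(2) = 2(2 + 5/6) = 17/3; numerator = 3(18/11) + 1(1) = 65/11; a_2 = (65/11)/(17/3) = 195/187
  n = 3: D(3) = 3(3 + 5/6) = 23/2; numerator = 3(195/187) + 1(18/11) = 81/17; a_3 = (81/17)/(23/2) = 162/391

r = 1/2; a_0 = 1; a_1 = 18/11; a_2 = 195/187; a_3 = 162/391


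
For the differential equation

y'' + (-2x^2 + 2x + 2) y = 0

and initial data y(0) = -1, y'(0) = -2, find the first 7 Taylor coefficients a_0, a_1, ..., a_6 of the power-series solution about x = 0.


Ansatz: y(x) = sum_{n>=0} a_n x^n, so y'(x) = sum_{n>=1} n a_n x^(n-1) and y''(x) = sum_{n>=2} n(n-1) a_n x^(n-2).
Substitute into P(x) y'' + Q(x) y' + R(x) y = 0 with P(x) = 1, Q(x) = 0, R(x) = -2x^2 + 2x + 2, and match powers of x.
Initial conditions: a_0 = -1, a_1 = -2.
Setting the coefficient of each power of x to zero and solving order by order (substituting the coefficients already found):
  x^0: 2 a_2 + 2 a_0 = 0  ->  2 a_2 = -2 a_0 = 2  ->  a_2 = 1
  x^1: 6 a_3 + 2 a_1 + 2 a_0 = 0  ->  6 a_3 = -2 a_1 - 2 a_0 = 6  ->  a_3 = 1
  x^2: 12 a_4 + 2 a_2 + 2 a_1 - 2 a_0 = 0  ->  12 a_4 = -2 a_2 - 2 a_1 + 2 a_0 = 0  ->  a_4 = 0
  x^3: 20 a_5 + 2 a_3 + 2 a_2 - 2 a_1 = 0  ->  20 a_5 = -2 a_3 - 2 a_2 + 2 a_1 = -8  ->  a_5 = -2/5
  x^4: 30 a_6 + 2 a_4 + 2 a_3 - 2 a_2 = 0  ->  30 a_6 = -2 a_4 - 2 a_3 + 2 a_2 = 0  ->  a_6 = 0
Truncated series: y(x) = -1 - 2 x + x^2 + x^3 - (2/5) x^5 + O(x^7).

a_0 = -1; a_1 = -2; a_2 = 1; a_3 = 1; a_4 = 0; a_5 = -2/5; a_6 = 0


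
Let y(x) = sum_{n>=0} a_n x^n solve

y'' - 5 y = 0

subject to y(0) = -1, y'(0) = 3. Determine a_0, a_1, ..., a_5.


Ansatz: y(x) = sum_{n>=0} a_n x^n, so y'(x) = sum_{n>=1} n a_n x^(n-1) and y''(x) = sum_{n>=2} n(n-1) a_n x^(n-2).
Substitute into P(x) y'' + Q(x) y' + R(x) y = 0 with P(x) = 1, Q(x) = 0, R(x) = -5, and match powers of x.
Initial conditions: a_0 = -1, a_1 = 3.
Setting the coefficient of each power of x to zero and solving order by order (substituting the coefficients already found):
  x^0: 2 a_2 - 5 a_0 = 0  ->  2 a_2 = 5 a_0 = -5  ->  a_2 = -5/2
  x^1: 6 a_3 - 5 a_1 = 0  ->  6 a_3 = 5 a_1 = 15  ->  a_3 = 5/2
  x^2: 12 a_4 - 5 a_2 = 0  ->  12 a_4 = 5 a_2 = -25/2  ->  a_4 = -25/24
  x^3: 20 a_5 - 5 a_3 = 0  ->  20 a_5 = 5 a_3 = 25/2  ->  a_5 = 5/8
Truncated series: y(x) = -1 + 3 x - (5/2) x^2 + (5/2) x^3 - (25/24) x^4 + (5/8) x^5 + O(x^6).

a_0 = -1; a_1 = 3; a_2 = -5/2; a_3 = 5/2; a_4 = -25/24; a_5 = 5/8


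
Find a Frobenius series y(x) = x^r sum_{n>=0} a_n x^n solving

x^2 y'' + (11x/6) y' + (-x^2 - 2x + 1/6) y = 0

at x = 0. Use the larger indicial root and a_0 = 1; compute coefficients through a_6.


Write in Frobenius form y'' + (p(x)/x) y' + (q(x)/x^2) y = 0:
  p(x) = 11/6,  q(x) = -x^2 - 2x + 1/6.
Indicial equation: r(r-1) + (11/6) r + (1/6) = 0 -> roots r_1 = -1/3, r_2 = -1/2.
Take r = r_1 = -1/3. Let y(x) = x^r sum_{n>=0} a_n x^n with a_0 = 1.
Substitute y = x^r sum a_n x^n and match x^{r+n}. The recurrence is
  D(n) a_n - 2 a_{n-1} - 1 a_{n-2} = 0,  where D(n) = (r+n)(r+n-1) + (11/6)(r+n) + (1/6).
  a_n = [2 a_{n-1} + 1 a_{n-2}] / D(n).
Since the indicial polynomial factors as (r - r_1)(r - r_2), D(n) = (r_1 + n - r_1)(r_1 + n - r_2) = n(n + 1/6).
Evaluating step by step (a_0 = 1):
  n = 1: D(1) = 1(1 + 1/6) = 7/6; numerator = 2(1) = 2; a_1 = (2)/(7/6) = 12/7
  n = 2: D(2) = 2(2 + 1/6) = 13/3; numerator = 2(12/7) + 1(1) = 31/7; a_2 = (31/7)/(13/3) = 93/91
  n = 3: D(3) = 3(3 + 1/6) = 19/2; numerator = 2(93/91) + 1(12/7) = 342/91; a_3 = (342/91)/(19/2) = 36/91
  n = 4: D(4) = 4(4 + 1/6) = 50/3; numerator = 2(36/91) + 1(93/91) = 165/91; a_4 = (165/91)/(50/3) = 99/910
  n = 5: D(5) = 5(5 + 1/6) = 155/6; numerator = 2(99/910) + 1(36/91) = 279/455; a_5 = (279/455)/(155/6) = 54/2275
  n = 6: D(6) = 6(6 + 1/6) = 37; numerator = 2(54/2275) + 1(99/910) = 711/4550; a_6 = (711/4550)/(37) = 711/168350

r = -1/3; a_0 = 1; a_1 = 12/7; a_2 = 93/91; a_3 = 36/91; a_4 = 99/910; a_5 = 54/2275; a_6 = 711/168350


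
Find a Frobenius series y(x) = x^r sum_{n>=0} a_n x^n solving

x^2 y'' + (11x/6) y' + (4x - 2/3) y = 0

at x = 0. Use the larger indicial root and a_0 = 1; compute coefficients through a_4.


Write in Frobenius form y'' + (p(x)/x) y' + (q(x)/x^2) y = 0:
  p(x) = 11/6,  q(x) = 4x - 2/3.
Indicial equation: r(r-1) + (11/6) r + (-2/3) = 0 -> roots r_1 = 1/2, r_2 = -4/3.
Take r = r_1 = 1/2. Let y(x) = x^r sum_{n>=0} a_n x^n with a_0 = 1.
Substitute y = x^r sum a_n x^n and match x^{r+n}. The recurrence is
  D(n) a_n + 4 a_{n-1} = 0,  where D(n) = (r+n)(r+n-1) + (11/6)(r+n) + (-2/3).
  a_n = -4 / D(n) * a_{n-1}.
Since the indicial polynomial factors as (r - r_1)(r - r_2), D(n) = (r_1 + n - r_1)(r_1 + n - r_2) = n(n + 11/6).
Evaluating step by step (a_0 = 1):
  n = 1: D(1) = 1(1 + 11/6) = 17/6; numerator = -4(1) = -4; a_1 = (-4)/(17/6) = -24/17
  n = 2: D(2) = 2(2 + 11/6) = 23/3; numerator = -4(-24/17) = 96/17; a_2 = (96/17)/(23/3) = 288/391
  n = 3: D(3) = 3(3 + 11/6) = 29/2; numerator = -4(288/391) = -1152/391; a_3 = (-1152/391)/(29/2) = -2304/11339
  n = 4: D(4) = 4(4 + 11/6) = 70/3; numerator = -4(-2304/11339) = 9216/11339; a_4 = (9216/11339)/(70/3) = 13824/396865

r = 1/2; a_0 = 1; a_1 = -24/17; a_2 = 288/391; a_3 = -2304/11339; a_4 = 13824/396865


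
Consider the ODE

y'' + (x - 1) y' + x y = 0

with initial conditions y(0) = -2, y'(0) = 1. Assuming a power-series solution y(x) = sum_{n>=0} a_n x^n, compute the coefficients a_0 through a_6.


Ansatz: y(x) = sum_{n>=0} a_n x^n, so y'(x) = sum_{n>=1} n a_n x^(n-1) and y''(x) = sum_{n>=2} n(n-1) a_n x^(n-2).
Substitute into P(x) y'' + Q(x) y' + R(x) y = 0 with P(x) = 1, Q(x) = x - 1, R(x) = x, and match powers of x.
Initial conditions: a_0 = -2, a_1 = 1.
Setting the coefficient of each power of x to zero and solving order by order (substituting the coefficients already found):
  x^0: 2 a_2 - a_1 = 0  ->  2 a_2 = a_1 = 1  ->  a_2 = 1/2
  x^1: 6 a_3 - 2 a_2 + a_1 + a_0 = 0  ->  6 a_3 = 2 a_2 - a_1 - a_0 = 2  ->  a_3 = 1/3
  x^2: 12 a_4 - 3 a_3 + 2 a_2 + a_1 = 0  ->  12 a_4 = 3 a_3 - 2 a_2 - a_1 = -1  ->  a_4 = -1/12
  x^3: 20 a_5 - 4 a_4 + 3 a_3 + a_2 = 0  ->  20 a_5 = 4 a_4 - 3 a_3 - a_2 = -11/6  ->  a_5 = -11/120
  x^4: 30 a_6 - 5 a_5 + 4 a_4 + a_3 = 0  ->  30 a_6 = 5 a_5 - 4 a_4 - a_3 = -11/24  ->  a_6 = -11/720
Truncated series: y(x) = -2 + x + (1/2) x^2 + (1/3) x^3 - (1/12) x^4 - (11/120) x^5 - (11/720) x^6 + O(x^7).

a_0 = -2; a_1 = 1; a_2 = 1/2; a_3 = 1/3; a_4 = -1/12; a_5 = -11/120; a_6 = -11/720


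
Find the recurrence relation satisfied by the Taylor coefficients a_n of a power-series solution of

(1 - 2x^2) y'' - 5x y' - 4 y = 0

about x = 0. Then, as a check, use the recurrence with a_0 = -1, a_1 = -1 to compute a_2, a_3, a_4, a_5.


Substitute y = sum_n a_n x^n.
(1 - 2 x^2) y'' contributes (n+2)(n+1) a_{n+2} - 2 n(n-1) a_n at x^n.
-5 x y'(x) contributes -5 n a_n at x^n.
-4 y(x) contributes -4 a_n at x^n.
Matching x^n: (n+2)(n+1) a_{n+2} + (-2 n(n-1) - 5 n - 4) a_n = 0.
Thus a_{n+2} = (2 n(n-1) + 5 n + 4) / ((n+1)(n+2)) * a_n.

Check with a_0 = -1, a_1 = -1 (apply the recurrence for n = 0, 1, 2, 3): a_0 = -1, a_1 = -1, a_2 = -2, a_3 = -3/2, a_4 = -3, a_5 = -93/40.

a_(n+2) = (2 n(n-1) + 5 n + 4) / ((n+1)(n+2)) * a_n; check: a_0 = -1, a_1 = -1, a_2 = -2, a_3 = -3/2, a_4 = -3, a_5 = -93/40


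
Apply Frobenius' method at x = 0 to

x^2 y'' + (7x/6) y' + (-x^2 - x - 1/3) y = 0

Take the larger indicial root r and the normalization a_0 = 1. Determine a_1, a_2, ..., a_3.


Write in Frobenius form y'' + (p(x)/x) y' + (q(x)/x^2) y = 0:
  p(x) = 7/6,  q(x) = -x^2 - x - 1/3.
Indicial equation: r(r-1) + (7/6) r + (-1/3) = 0 -> roots r_1 = 1/2, r_2 = -2/3.
Take r = r_1 = 1/2. Let y(x) = x^r sum_{n>=0} a_n x^n with a_0 = 1.
Substitute y = x^r sum a_n x^n and match x^{r+n}. The recurrence is
  D(n) a_n - 1 a_{n-1} - 1 a_{n-2} = 0,  where D(n) = (r+n)(r+n-1) + (7/6)(r+n) + (-1/3).
  a_n = [1 a_{n-1} + 1 a_{n-2}] / D(n).
Since the indicial polynomial factors as (r - r_1)(r - r_2), D(n) = (r_1 + n - r_1)(r_1 + n - r_2) = n(n + 7/6).
Evaluating step by step (a_0 = 1):
  n = 1: D(1) = 1(1 + 7/6) = 13/6; numerator = 1(1) = 1; a_1 = (1)/(13/6) = 6/13
  n = 2: D(2) = 2(2 + 7/6) = 19/3; numerator = 1(6/13) + 1(1) = 19/13; a_2 = (19/13)/(19/3) = 3/13
  n = 3: D(3) = 3(3 + 7/6) = 25/2; numerator = 1(3/13) + 1(6/13) = 9/13; a_3 = (9/13)/(25/2) = 18/325

r = 1/2; a_0 = 1; a_1 = 6/13; a_2 = 3/13; a_3 = 18/325


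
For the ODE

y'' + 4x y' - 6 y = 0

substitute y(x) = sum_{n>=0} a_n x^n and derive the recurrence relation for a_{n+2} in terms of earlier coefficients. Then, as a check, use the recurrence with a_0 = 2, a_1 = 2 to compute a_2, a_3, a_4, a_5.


Substitute y = sum_n a_n x^n.
y''(x) has coefficient (n+2)(n+1) a_{n+2} at x^n;
4 x y'(x) has coefficient 4 n a_n at x^n (shift);
-6 y(x) has coefficient -6 a_n at x^n.
Matching x^n: (n+2)(n+1) a_{n+2} + (4n - 6) a_n = 0.
Thus a_{n+2} = (-4n + 6) / ((n+1)(n+2)) * a_n.

Check with a_0 = 2, a_1 = 2 (apply the recurrence for n = 0, 1, 2, 3): a_0 = 2, a_1 = 2, a_2 = 6, a_3 = 2/3, a_4 = -1, a_5 = -1/5.

a_(n+2) = (-4n + 6) / ((n+1)(n+2)) * a_n; check: a_0 = 2, a_1 = 2, a_2 = 6, a_3 = 2/3, a_4 = -1, a_5 = -1/5


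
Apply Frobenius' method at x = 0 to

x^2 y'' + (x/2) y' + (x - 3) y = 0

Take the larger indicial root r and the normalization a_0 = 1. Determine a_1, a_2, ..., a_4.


Write in Frobenius form y'' + (p(x)/x) y' + (q(x)/x^2) y = 0:
  p(x) = 1/2,  q(x) = x - 3.
Indicial equation: r(r-1) + (1/2) r + (-3) = 0 -> roots r_1 = 2, r_2 = -3/2.
Take r = r_1 = 2. Let y(x) = x^r sum_{n>=0} a_n x^n with a_0 = 1.
Substitute y = x^r sum a_n x^n and match x^{r+n}. The recurrence is
  D(n) a_n + 1 a_{n-1} = 0,  where D(n) = (r+n)(r+n-1) + (1/2)(r+n) + (-3).
  a_n = -1 / D(n) * a_{n-1}.
Since the indicial polynomial factors as (r - r_1)(r - r_2), D(n) = (r_1 + n - r_1)(r_1 + n - r_2) = n(n + 7/2).
Evaluating step by step (a_0 = 1):
  n = 1: D(1) = 1(1 + 7/2) = 9/2; numerator = -1(1) = -1; a_1 = (-1)/(9/2) = -2/9
  n = 2: D(2) = 2(2 + 7/2) = 11; numerator = -1(-2/9) = 2/9; a_2 = (2/9)/(11) = 2/99
  n = 3: D(3) = 3(3 + 7/2) = 39/2; numerator = -1(2/99) = -2/99; a_3 = (-2/99)/(39/2) = -4/3861
  n = 4: D(4) = 4(4 + 7/2) = 30; numerator = -1(-4/3861) = 4/3861; a_4 = (4/3861)/(30) = 2/57915

r = 2; a_0 = 1; a_1 = -2/9; a_2 = 2/99; a_3 = -4/3861; a_4 = 2/57915


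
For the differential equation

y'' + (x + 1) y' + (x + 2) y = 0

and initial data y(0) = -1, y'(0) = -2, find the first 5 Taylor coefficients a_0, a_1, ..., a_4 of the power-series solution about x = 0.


Ansatz: y(x) = sum_{n>=0} a_n x^n, so y'(x) = sum_{n>=1} n a_n x^(n-1) and y''(x) = sum_{n>=2} n(n-1) a_n x^(n-2).
Substitute into P(x) y'' + Q(x) y' + R(x) y = 0 with P(x) = 1, Q(x) = x + 1, R(x) = x + 2, and match powers of x.
Initial conditions: a_0 = -1, a_1 = -2.
Setting the coefficient of each power of x to zero and solving order by order (substituting the coefficients already found):
  x^0: 2 a_2 + a_1 + 2 a_0 = 0  ->  2 a_2 = -a_1 - 2 a_0 = 4  ->  a_2 = 2
  x^1: 6 a_3 + 2 a_2 + 3 a_1 + a_0 = 0  ->  6 a_3 = -2 a_2 - 3 a_1 - a_0 = 3  ->  a_3 = 1/2
  x^2: 12 a_4 + 3 a_3 + 4 a_2 + a_1 = 0  ->  12 a_4 = -3 a_3 - 4 a_2 - a_1 = -15/2  ->  a_4 = -5/8
Truncated series: y(x) = -1 - 2 x + 2 x^2 + (1/2) x^3 - (5/8) x^4 + O(x^5).

a_0 = -1; a_1 = -2; a_2 = 2; a_3 = 1/2; a_4 = -5/8


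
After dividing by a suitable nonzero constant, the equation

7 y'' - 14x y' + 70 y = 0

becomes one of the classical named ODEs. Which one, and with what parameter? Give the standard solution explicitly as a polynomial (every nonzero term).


All three coefficients share the factor 7; dividing through by 7 gives  y'' - 2x y' + 10 y = 0.
This matches the Hermite equation y'' - 2x y' + 2n y = 0 with 2n = 10, so n = 5; the polynomial solution is H_5(x).
With y = sum_k a_k x^k, matching x^k gives (k+2)(k+1) a_{k+2} = 2(k - n) a_k = 2(k - 5) a_k. The right side vanishes at k = 5, so the series with the parity of 5 terminates at degree 5.
Standard normalization: leading coefficient of H_n is 2^n, so a_5 = 2^5 = 32. Work downward with a_k = (k+1)(k+2) a_{k+2} / (2(k - n)):
  a_3 = (4)(5)(32) / (2(3 - 5)) = 640/(-4) = -160
  a_1 = (2)(3)(-160) / (2(1 - 5)) = -960/(-8) = 120
Hence H_5(x) = 32 x^5 - 160 x^3 + 120 x.

H_5(x); series = 32 x^5 - 160 x^3 + 120 x


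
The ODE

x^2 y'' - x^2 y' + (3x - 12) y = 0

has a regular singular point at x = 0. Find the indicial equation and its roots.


Divide by x^2 to reach normal form y'' + P_1(x) y' + P_2(x) y = 0 with P_1(x) = -1 and P_2(x) = 3/x - 12/x^2.
x = 0 is a singular point because the y-coefficient 3/x - 12/x^2 has a pole at x = 0.
It is a regular singular point because x P_1(x) = p(x) = -x and x^2 P_2(x) = q(x) = 3x - 12 are polynomials, hence analytic at x = 0.
p(0) = 0,  q(0) = -12.
Indicial equation: r(r-1) + p(0) r + q(0) = 0, i.e. r^2 + (p(0) - 1) r + q(0) = 0, i.e. r^2 - 1 r - 12 = 0.
Discriminant: (-1)^2 - 4(-12) = 49, so r = (1 ± 7)/2.
Solving: r_1 = 4, r_2 = -3.

indicial: r^2 - 1 r - 12 = 0; roots r_1 = 4, r_2 = -3


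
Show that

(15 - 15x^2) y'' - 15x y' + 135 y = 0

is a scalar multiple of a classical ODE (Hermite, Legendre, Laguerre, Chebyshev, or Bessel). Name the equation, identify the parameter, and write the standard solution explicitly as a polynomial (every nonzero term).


All three coefficients share the factor 15; dividing through by 15 gives  (1 - x^2) y'' - x y' + 9 y = 0.
This matches the Chebyshev equation (1 - x^2) y'' - x y' + n^2 y = 0 (note the -x y' term, not -2x y') with n^2 = 9, so n = 3; the polynomial solution is T_3(x).
With y = sum_k a_k x^k, matching x^k gives (k+2)(k+1) a_{k+2} = (k^2 - n^2) a_k = (k - 3)(k + 3) a_k. The right side vanishes at k = 3, so the series with the parity of 3 terminates at degree 3.
Standard normalization: leading coefficient of T_n is 2^(n-1), so a_3 = 2^2 = 4. Work downward with a_k = (k+1)(k+2) a_{k+2} / ((k - 3)(k + 3)):
  a_1 = (2)(3)(4) / ((1 - 3)(1 + 3)) = 24/(-8) = -3
Hence T_3(x) = 4 x^3 - 3 x.

T_3(x); series = 4 x^3 - 3 x


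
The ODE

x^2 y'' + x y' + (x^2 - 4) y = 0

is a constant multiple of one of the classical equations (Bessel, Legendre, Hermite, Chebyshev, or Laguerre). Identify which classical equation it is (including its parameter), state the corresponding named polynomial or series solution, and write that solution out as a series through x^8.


The equation is already in a standard form:  x^2 y'' + x y' + (x^2 - 4) y = 0.
This matches the Bessel equation x^2 y'' + x y' + (x^2 - nu^2) y = 0 with nu^2 = 4, so nu = 2; the solution bounded at x = 0 is J_2(x).
Frobenius at x = 0: indicial roots ±nu; for r = nu the recurrence k(k + 2nu) c_k = -c_{k-2} gives the standard series J_nu(x) = sum_{k>=0} (-1)^k / (k! (k+nu)!) (x/2)^(2k+nu). Evaluate the first 4 terms:
  k = 0: (-1)^0 / (0! * 2! * 2^2) x^2 = 1/(1*2*4) x^2 = (1/8) x^2
  k = 1: (-1)^1 / (1! * 3! * 2^4) x^4 = -1/(1*6*16) x^4 = (-1/96) x^4
  k = 2: (-1)^2 / (2! * 4! * 2^6) x^6 = 1/(2*24*64) x^6 = (1/3072) x^6
  k = 3: (-1)^3 / (3! * 5! * 2^8) x^8 = -1/(6*120*256) x^8 = (-1/184320) x^8
Hence J_2(x) = -x^8/184320 + x^6/3072 - x^4/96 + x^2/8 + ....

J_2(x); series = -x^8/184320 + x^6/3072 - x^4/96 + x^2/8


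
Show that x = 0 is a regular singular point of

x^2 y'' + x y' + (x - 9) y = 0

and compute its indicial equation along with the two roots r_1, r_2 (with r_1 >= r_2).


Divide by x^2 to reach normal form y'' + P_1(x) y' + P_2(x) y = 0 with P_1(x) = 1/x and P_2(x) = 1/x - 9/x^2.
x = 0 is a singular point because the y'-coefficient 1/x has a pole at x = 0 and the y-coefficient 1/x - 9/x^2 has a pole at x = 0.
It is a regular singular point because x P_1(x) = p(x) = 1 and x^2 P_2(x) = q(x) = x - 9 are polynomials, hence analytic at x = 0.
p(0) = 1,  q(0) = -9.
Indicial equation: r(r-1) + p(0) r + q(0) = 0, i.e. r^2 + (p(0) - 1) r + q(0) = 0, i.e. r^2 - 9 = 0.
Discriminant: (0)^2 - 4(-9) = 36, so r = (0 ± 6)/2.
Solving: r_1 = 3, r_2 = -3.

indicial: r^2 - 9 = 0; roots r_1 = 3, r_2 = -3


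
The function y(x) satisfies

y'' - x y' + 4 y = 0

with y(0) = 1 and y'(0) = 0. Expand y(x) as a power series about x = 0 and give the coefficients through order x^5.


Ansatz: y(x) = sum_{n>=0} a_n x^n, so y'(x) = sum_{n>=1} n a_n x^(n-1) and y''(x) = sum_{n>=2} n(n-1) a_n x^(n-2).
Substitute into P(x) y'' + Q(x) y' + R(x) y = 0 with P(x) = 1, Q(x) = -x, R(x) = 4, and match powers of x.
Initial conditions: a_0 = 1, a_1 = 0.
Setting the coefficient of each power of x to zero and solving order by order (substituting the coefficients already found):
  x^0: 2 a_2 + 4 a_0 = 0  ->  2 a_2 = -4 a_0 = -4  ->  a_2 = -2
  x^1: 6 a_3 + 3 a_1 = 0  ->  6 a_3 = -3 a_1 = 0  ->  a_3 = 0
  x^2: 12 a_4 + 2 a_2 = 0  ->  12 a_4 = -2 a_2 = 4  ->  a_4 = 1/3
  x^3: 20 a_5 + a_3 = 0  ->  20 a_5 = -a_3 = 0  ->  a_5 = 0
Truncated series: y(x) = 1 - 2 x^2 + (1/3) x^4 + O(x^6).

a_0 = 1; a_1 = 0; a_2 = -2; a_3 = 0; a_4 = 1/3; a_5 = 0


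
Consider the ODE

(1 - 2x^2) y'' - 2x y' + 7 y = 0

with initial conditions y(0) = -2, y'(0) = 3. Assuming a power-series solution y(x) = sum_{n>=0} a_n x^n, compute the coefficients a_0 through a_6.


Ansatz: y(x) = sum_{n>=0} a_n x^n, so y'(x) = sum_{n>=1} n a_n x^(n-1) and y''(x) = sum_{n>=2} n(n-1) a_n x^(n-2).
Substitute into P(x) y'' + Q(x) y' + R(x) y = 0 with P(x) = 1 - 2x^2, Q(x) = -2x, R(x) = 7, and match powers of x.
Initial conditions: a_0 = -2, a_1 = 3.
Setting the coefficient of each power of x to zero and solving order by order (substituting the coefficients already found):
  x^0: 2 a_2 + 7 a_0 = 0  ->  2 a_2 = -7 a_0 = 14  ->  a_2 = 7
  x^1: 6 a_3 + 5 a_1 = 0  ->  6 a_3 = -5 a_1 = -15  ->  a_3 = -5/2
  x^2: 12 a_4 - a_2 = 0  ->  12 a_4 = a_2 = 7  ->  a_4 = 7/12
  x^3: 20 a_5 - 11 a_3 = 0  ->  20 a_5 = 11 a_3 = -55/2  ->  a_5 = -11/8
  x^4: 30 a_6 - 25 a_4 = 0  ->  30 a_6 = 25 a_4 = 175/12  ->  a_6 = 35/72
Truncated series: y(x) = -2 + 3 x + 7 x^2 - (5/2) x^3 + (7/12) x^4 - (11/8) x^5 + (35/72) x^6 + O(x^7).

a_0 = -2; a_1 = 3; a_2 = 7; a_3 = -5/2; a_4 = 7/12; a_5 = -11/8; a_6 = 35/72


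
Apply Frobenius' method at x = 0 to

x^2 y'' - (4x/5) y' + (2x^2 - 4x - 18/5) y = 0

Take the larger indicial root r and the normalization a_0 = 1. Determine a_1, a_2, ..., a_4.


Write in Frobenius form y'' + (p(x)/x) y' + (q(x)/x^2) y = 0:
  p(x) = -4/5,  q(x) = 2x^2 - 4x - 18/5.
Indicial equation: r(r-1) + (-4/5) r + (-18/5) = 0 -> roots r_1 = 3, r_2 = -6/5.
Take r = r_1 = 3. Let y(x) = x^r sum_{n>=0} a_n x^n with a_0 = 1.
Substitute y = x^r sum a_n x^n and match x^{r+n}. The recurrence is
  D(n) a_n - 4 a_{n-1} + 2 a_{n-2} = 0,  where D(n) = (r+n)(r+n-1) + (-4/5)(r+n) + (-18/5).
  a_n = [4 a_{n-1} - 2 a_{n-2}] / D(n).
Since the indicial polynomial factors as (r - r_1)(r - r_2), D(n) = (r_1 + n - r_1)(r_1 + n - r_2) = n(n + 21/5).
Evaluating step by step (a_0 = 1):
  n = 1: D(1) = 1(1 + 21/5) = 26/5; numerator = 4(1) = 4; a_1 = (4)/(26/5) = 10/13
  n = 2: D(2) = 2(2 + 21/5) = 62/5; numerator = 4(10/13) - 2(1) = 14/13; a_2 = (14/13)/(62/5) = 35/403
  n = 3: D(3) = 3(3 + 21/5) = 108/5; numerator = 4(35/403) - 2(10/13) = -480/403; a_3 = (-480/403)/(108/5) = -200/3627
  n = 4: D(4) = 4(4 + 21/5) = 164/5; numerator = 4(-200/3627) - 2(35/403) = -110/279; a_4 = (-110/279)/(164/5) = -275/22878

r = 3; a_0 = 1; a_1 = 10/13; a_2 = 35/403; a_3 = -200/3627; a_4 = -275/22878


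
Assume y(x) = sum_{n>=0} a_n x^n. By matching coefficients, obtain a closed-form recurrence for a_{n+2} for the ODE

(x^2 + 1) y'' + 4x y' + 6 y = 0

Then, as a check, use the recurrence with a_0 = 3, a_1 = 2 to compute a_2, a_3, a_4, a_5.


Substitute y = sum_n a_n x^n.
(1 + 1 x^2) y'' contributes (n+2)(n+1) a_{n+2} + n(n-1) a_n at x^n.
4 x y'(x) contributes 4 n a_n at x^n.
6 y(x) contributes 6 a_n at x^n.
Matching x^n: (n+2)(n+1) a_{n+2} + (n(n-1) + 4 n + 6) a_n = 0.
Thus a_{n+2} = (-n(n-1) - 4 n - 6) / ((n+1)(n+2)) * a_n.

Check with a_0 = 3, a_1 = 2 (apply the recurrence for n = 0, 1, 2, 3): a_0 = 3, a_1 = 2, a_2 = -9, a_3 = -10/3, a_4 = 12, a_5 = 4.

a_(n+2) = (-n(n-1) - 4 n - 6) / ((n+1)(n+2)) * a_n; check: a_0 = 3, a_1 = 2, a_2 = -9, a_3 = -10/3, a_4 = 12, a_5 = 4


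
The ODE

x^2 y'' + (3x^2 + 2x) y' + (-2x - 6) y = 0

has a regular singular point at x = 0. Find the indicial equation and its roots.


Divide by x^2 to reach normal form y'' + P_1(x) y' + P_2(x) y = 0 with P_1(x) = 3 + 2/x and P_2(x) = -2/x - 6/x^2.
x = 0 is a singular point because the y'-coefficient 3 + 2/x has a pole at x = 0 and the y-coefficient -2/x - 6/x^2 has a pole at x = 0.
It is a regular singular point because x P_1(x) = p(x) = 3x + 2 and x^2 P_2(x) = q(x) = -2x - 6 are polynomials, hence analytic at x = 0.
p(0) = 2,  q(0) = -6.
Indicial equation: r(r-1) + p(0) r + q(0) = 0, i.e. r^2 + (p(0) - 1) r + q(0) = 0, i.e. r^2 + 1 r - 6 = 0.
Discriminant: (1)^2 - 4(-6) = 25, so r = (-1 ± 5)/2.
Solving: r_1 = 2, r_2 = -3.

indicial: r^2 + 1 r - 6 = 0; roots r_1 = 2, r_2 = -3


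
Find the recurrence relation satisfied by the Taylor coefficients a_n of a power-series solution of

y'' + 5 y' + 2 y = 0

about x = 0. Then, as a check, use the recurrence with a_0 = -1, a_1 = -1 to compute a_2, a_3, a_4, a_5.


Substitute y = sum_n a_n x^n.
y''(x) has coefficient (n+2)(n+1) a_{n+2} at x^n;
5 y'(x) has coefficient 5 (n+1) a_{n+1} at x^n;
2 y(x) has coefficient 2 a_n at x^n.
Matching x^n: (n+2)(n+1) a_{n+2} + 5 (n+1) a_{n+1} + 2 a_n = 0.
Thus a_{n+2} = [-5 (n+1) a_{n+1} - 2 a_n] / ((n+1)(n+2)).

Check with a_0 = -1, a_1 = -1 (apply the recurrence for n = 0, 1, 2, 3): a_0 = -1, a_1 = -1, a_2 = 7/2, a_3 = -11/2, a_4 = 151/24, a_5 = -689/120.

a_(n+2) = [-5 (n+1) a_(n+1) - 2 a_n] / ((n+1)(n+2)); check: a_0 = -1, a_1 = -1, a_2 = 7/2, a_3 = -11/2, a_4 = 151/24, a_5 = -689/120
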